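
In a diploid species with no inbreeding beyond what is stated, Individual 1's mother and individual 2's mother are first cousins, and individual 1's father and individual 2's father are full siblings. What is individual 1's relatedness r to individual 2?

0.15625

With two independent routes of shared ancestry, r is the sum of the two contributions.
Individual 1 and individual 2 are related in two ways: second cousins through their mothers (r = 1/32) and first cousins through their fathers (r = 1/8).
r = 1/32 + 1/8 = 5/32 = 0.15625.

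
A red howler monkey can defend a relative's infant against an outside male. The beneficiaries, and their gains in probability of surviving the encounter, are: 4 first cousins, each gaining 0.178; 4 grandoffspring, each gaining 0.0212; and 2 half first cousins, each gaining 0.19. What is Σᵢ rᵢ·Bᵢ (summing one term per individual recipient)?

r to a first cousin = 1/8 (first cousins share one grandparent pair — two paths of length 4: r = 2·(1/2)^4 = 1/8).
r to a grandoffspring = 0.25 (two parent–offspring links: r = (1/2)^2 = 1/4).
r to a half first cousin = 0.0625 (half first cousins share one grandparent — one path of length 4: r = (1/2)^4 = 1/16).
Summing one r·B term per recipient: 4·0.125·0.178 + 4·0.25·0.0212 + 2·0.0625·0.19 = 0.13395.

0.13395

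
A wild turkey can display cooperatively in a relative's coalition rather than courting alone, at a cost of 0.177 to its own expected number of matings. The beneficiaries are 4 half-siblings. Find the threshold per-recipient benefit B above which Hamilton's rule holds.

0.177

r to a half-sibling = 0.25 (half-sibs share one parent — one path of length 2: r = (1/2)^2 = 1/4).
Hamilton's rule with n recipients of equal r: n·r·B > C, so B > C/(n·r) = 0.177/(4·0.25) = 0.177.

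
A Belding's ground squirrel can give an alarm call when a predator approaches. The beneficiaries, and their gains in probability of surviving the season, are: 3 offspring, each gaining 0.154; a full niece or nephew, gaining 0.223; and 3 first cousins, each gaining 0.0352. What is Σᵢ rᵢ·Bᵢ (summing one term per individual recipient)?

r to an offspring = 0.5 (one parent–offspring link: r = (1/2)^1 = 1/2).
r to a full niece or nephew = 0.25 (full aunt/uncle↔niece/nephew: two paths of length 3 through the shared grandparent pair: r = 2·(1/2)^3 = 1/4).
r to a first cousin = 0.125 (first cousins share one grandparent pair — two paths of length 4: r = 2·(1/2)^4 = 1/8).
Summing one r·B term per recipient: 3·0.5·0.154 + 1·0.25·0.223 + 3·0.125·0.0352 = 0.29995.

0.29995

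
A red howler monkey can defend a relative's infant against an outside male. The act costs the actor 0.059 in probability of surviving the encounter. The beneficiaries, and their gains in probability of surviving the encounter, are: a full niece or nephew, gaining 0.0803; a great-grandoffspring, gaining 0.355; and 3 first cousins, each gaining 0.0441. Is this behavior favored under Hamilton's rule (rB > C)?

Hamilton's rule: the trait is favored when the sum of r·B over every recipient exceeds the actor's cost C.
r to a full niece or nephew = 0.25 (full aunt/uncle↔niece/nephew: two paths of length 3 through the shared grandparent pair: r = 2·(1/2)^3 = 1/4).
r to a great-grandoffspring = 1/8 (three parent–offspring links: r = (1/2)^3 = 1/8).
r to a first cousin = 1/8 (first cousins share one grandparent pair — two paths of length 4: r = 2·(1/2)^4 = 1/8).
Summing one r·B term per recipient: 1·0.25·0.0803 + 1·0.125·0.355 + 3·0.125·0.0441 = 0.0809875.
0.0809875 > 0.059: the indirect benefit exceeds the cost.

Yes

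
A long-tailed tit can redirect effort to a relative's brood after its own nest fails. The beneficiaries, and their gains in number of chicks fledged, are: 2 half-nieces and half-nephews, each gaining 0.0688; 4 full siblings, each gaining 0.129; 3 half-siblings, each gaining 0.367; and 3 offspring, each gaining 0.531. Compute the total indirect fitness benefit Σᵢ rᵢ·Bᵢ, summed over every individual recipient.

1.34695

r to a half-niece or half-nephew = 1/8 (half-aunt/uncle↔niece/nephew: one path of length 3: r = (1/2)^3 = 1/8).
r to a full sibling = 1/2 (full sibs share both parents — two paths of length 2: r = 2·(1/2)^2 = 1/2).
r to a half-sibling = 1/4 (half-sibs share one parent — one path of length 2: r = (1/2)^2 = 1/4).
r to an offspring = 1/2 (one parent–offspring link: r = (1/2)^1 = 1/2).
Summing one r·B term per recipient: 2·0.125·0.0688 + 4·0.5·0.129 + 3·0.25·0.367 + 3·0.5·0.531 = 1.34695.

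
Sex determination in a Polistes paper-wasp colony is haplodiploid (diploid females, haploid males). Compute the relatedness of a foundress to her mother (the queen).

0.5

One meiotic link between diploid queen and diploid daughter: r = 1/2.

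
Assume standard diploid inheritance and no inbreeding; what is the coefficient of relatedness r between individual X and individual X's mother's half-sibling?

Each parent–offspring link contributes a factor of 1/2, and independent paths through distinct common ancestors add.
Half-aunt/uncle↔niece/nephew: one path of length 3: r = (1/2)^3 = 1/8.

0.125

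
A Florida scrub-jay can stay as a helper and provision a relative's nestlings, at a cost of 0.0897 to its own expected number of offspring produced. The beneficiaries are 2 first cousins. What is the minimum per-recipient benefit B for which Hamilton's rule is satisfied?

0.3588

r to a first cousin = 0.125 (first cousins share one grandparent pair — two paths of length 4: r = 2·(1/2)^4 = 1/8).
Hamilton's rule with n recipients of equal r: n·r·B > C, so B > C/(n·r) = 0.0897/(2·0.125) = 0.3588.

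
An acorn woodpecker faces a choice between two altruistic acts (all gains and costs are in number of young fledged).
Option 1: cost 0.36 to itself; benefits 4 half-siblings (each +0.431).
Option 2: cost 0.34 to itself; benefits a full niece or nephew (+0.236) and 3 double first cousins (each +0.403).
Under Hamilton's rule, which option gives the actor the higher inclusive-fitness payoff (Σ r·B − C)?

Option 1: r to a half-sibling = 0.25.
Option 1: Σ r·B − C = (4·0.25·0.431) − 0.36 = 0.071.
Option 2: r to a full niece or nephew = 0.25.
Option 2: r to a double first cousin = 0.25.
Option 2: Σ r·B − C = (1·0.25·0.236 + 3·0.25·0.403) − 0.34 = 0.02125.
Option 1 has the higher net inclusive-fitness payoff.

Option 1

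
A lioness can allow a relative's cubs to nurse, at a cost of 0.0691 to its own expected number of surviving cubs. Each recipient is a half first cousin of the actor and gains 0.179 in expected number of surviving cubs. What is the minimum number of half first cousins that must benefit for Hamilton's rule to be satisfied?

r to a half first cousin = 1/16 (half first cousins share one grandparent — one path of length 4: r = (1/2)^4 = 1/16).
Hamilton's rule: n·r·B > C  ⇒  n > C/(r·B) = 0.0691/(0.0625·0.179) = 6.177.
The smallest integer exceeding 6.177 is 7.

7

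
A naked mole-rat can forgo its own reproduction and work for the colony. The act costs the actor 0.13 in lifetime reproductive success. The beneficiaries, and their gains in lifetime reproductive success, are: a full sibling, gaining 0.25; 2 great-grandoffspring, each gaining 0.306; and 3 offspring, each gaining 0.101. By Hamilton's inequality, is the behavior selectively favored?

Hamilton's rule: the trait is favored when the sum of r·B over every recipient exceeds the actor's cost C.
r to a full sibling = 1/2 (full sibs share both parents — two paths of length 2: r = 2·(1/2)^2 = 1/2).
r to a great-grandoffspring = 1/8 (three parent–offspring links: r = (1/2)^3 = 1/8).
r to an offspring = 1/2 (one parent–offspring link: r = (1/2)^1 = 1/2).
Summing one r·B term per recipient: 1·0.5·0.25 + 2·0.125·0.306 + 3·0.5·0.101 = 0.353.
0.353 > 0.13: the indirect benefit exceeds the cost.

Yes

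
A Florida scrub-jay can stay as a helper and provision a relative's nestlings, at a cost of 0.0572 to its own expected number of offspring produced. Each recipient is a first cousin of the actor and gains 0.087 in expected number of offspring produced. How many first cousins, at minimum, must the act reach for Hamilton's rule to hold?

r to a first cousin = 1/8 (first cousins share one grandparent pair — two paths of length 4: r = 2·(1/2)^4 = 1/8).
Hamilton's rule: n·r·B > C  ⇒  n > C/(r·B) = 0.0572/(0.125·0.087) = 5.26.
The smallest integer exceeding 5.26 is 6.

6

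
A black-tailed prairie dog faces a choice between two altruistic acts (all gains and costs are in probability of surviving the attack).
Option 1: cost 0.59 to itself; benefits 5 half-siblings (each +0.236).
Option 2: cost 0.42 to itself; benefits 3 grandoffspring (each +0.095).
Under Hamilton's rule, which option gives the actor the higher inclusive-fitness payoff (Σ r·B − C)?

Option 1

Option 1: r to a half-sibling = 0.25.
Option 1: Σ r·B − C = (5·0.25·0.236) − 0.59 = -0.295.
Option 2: r to a grandoffspring = 0.25.
Option 2: Σ r·B − C = (3·0.25·0.095) − 0.42 = -0.34875.
Option 1 has the higher net inclusive-fitness payoff.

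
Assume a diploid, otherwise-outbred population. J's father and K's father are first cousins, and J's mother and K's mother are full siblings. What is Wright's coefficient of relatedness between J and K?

0.15625

Wright's path rule: contributions from independent ancestry routes add.
J and K are related in two ways: second cousins through their fathers (r = 1/32) and first cousins through their mothers (r = 1/8).
r = 1/32 + 1/8 = 5/32 = 0.15625.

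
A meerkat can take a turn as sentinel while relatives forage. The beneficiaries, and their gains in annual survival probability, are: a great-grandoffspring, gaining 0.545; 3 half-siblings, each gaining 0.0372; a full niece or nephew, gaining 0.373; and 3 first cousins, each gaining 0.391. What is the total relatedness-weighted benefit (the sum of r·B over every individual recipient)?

0.3359

r to a great-grandoffspring = 0.125 (three parent–offspring links: r = (1/2)^3 = 1/8).
r to a half-sibling = 0.25 (half-sibs share one parent — one path of length 2: r = (1/2)^2 = 1/4).
r to a full niece or nephew = 0.25 (full aunt/uncle↔niece/nephew: two paths of length 3 through the shared grandparent pair: r = 2·(1/2)^3 = 1/4).
r to a first cousin = 0.125 (first cousins share one grandparent pair — two paths of length 4: r = 2·(1/2)^4 = 1/8).
Summing one r·B term per recipient: 1·0.125·0.545 + 3·0.25·0.0372 + 1·0.25·0.373 + 3·0.125·0.391 = 0.3359.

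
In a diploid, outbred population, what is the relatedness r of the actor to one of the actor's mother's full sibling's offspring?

Each parent–offspring link contributes a factor of 1/2, and independent paths through distinct common ancestors add.
First cousins share one grandparent pair — two paths of length 4: r = 2·(1/2)^4 = 1/8.

0.125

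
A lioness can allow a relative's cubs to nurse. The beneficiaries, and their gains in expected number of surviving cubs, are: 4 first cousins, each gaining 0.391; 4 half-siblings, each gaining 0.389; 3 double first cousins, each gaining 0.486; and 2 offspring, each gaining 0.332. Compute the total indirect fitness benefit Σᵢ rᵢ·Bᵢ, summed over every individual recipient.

1.281

r to a first cousin = 1/8 (first cousins share one grandparent pair — two paths of length 4: r = 2·(1/2)^4 = 1/8).
r to a half-sibling = 1/4 (half-sibs share one parent — one path of length 2: r = (1/2)^2 = 1/4).
r to a double first cousin = 0.25 (double first cousins share both grandparent pairs — four paths of length 4: r = 4·(1/2)^4 = 1/4).
r to an offspring = 0.5 (one parent–offspring link: r = (1/2)^1 = 1/2).
Summing one r·B term per recipient: 4·0.125·0.391 + 4·0.25·0.389 + 3·0.25·0.486 + 2·0.5·0.332 = 1.281.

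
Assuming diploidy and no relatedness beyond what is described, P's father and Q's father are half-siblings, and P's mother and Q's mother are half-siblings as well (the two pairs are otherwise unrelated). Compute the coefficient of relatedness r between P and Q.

0.125

Relatedness sums over independent paths through distinct common ancestors.
P and Q are related in two ways: half first cousins through their fathers (r = 1/16) and half first cousins through their mothers (r = 1/16).
r = 1/16 + 1/16 = 0.125.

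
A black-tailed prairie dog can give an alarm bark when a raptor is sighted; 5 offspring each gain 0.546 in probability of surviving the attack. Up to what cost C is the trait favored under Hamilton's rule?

1.365

r to an offspring = 0.5 (one parent–offspring link: r = (1/2)^1 = 1/2).
Hamilton's rule: n·r·B > C, so the trait is favored while C < n·r·B = 5·0.5·0.546 = 1.365.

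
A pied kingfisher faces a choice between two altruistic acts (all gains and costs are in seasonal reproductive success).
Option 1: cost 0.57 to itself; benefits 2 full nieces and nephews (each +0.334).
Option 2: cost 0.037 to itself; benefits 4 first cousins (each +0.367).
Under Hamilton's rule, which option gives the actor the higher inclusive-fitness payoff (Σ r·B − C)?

Option 2

Option 1: r to a full niece or nephew = 0.25.
Option 1: Σ r·B − C = (2·0.25·0.334) − 0.57 = -0.403.
Option 2: r to a first cousin = 0.125.
Option 2: Σ r·B − C = (4·0.125·0.367) − 0.037 = 0.1465.
Option 2 has the higher net inclusive-fitness payoff.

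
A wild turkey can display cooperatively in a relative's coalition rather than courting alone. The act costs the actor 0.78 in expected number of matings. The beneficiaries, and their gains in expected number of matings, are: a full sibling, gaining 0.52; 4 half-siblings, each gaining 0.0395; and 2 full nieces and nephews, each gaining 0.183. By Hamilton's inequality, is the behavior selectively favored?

No

Hamilton's rule: the trait is favored when the sum of r·B over every recipient exceeds the actor's cost C.
r to a full sibling = 0.5 (full sibs share both parents — two paths of length 2: r = 2·(1/2)^2 = 1/2).
r to a half-sibling = 1/4 (half-sibs share one parent — one path of length 2: r = (1/2)^2 = 1/4).
r to a full niece or nephew = 1/4 (full aunt/uncle↔niece/nephew: two paths of length 3 through the shared grandparent pair: r = 2·(1/2)^3 = 1/4).
Summing one r·B term per recipient: 1·0.5·0.52 + 4·0.25·0.0395 + 2·0.25·0.183 = 0.391.
0.391 < 0.78: the indirect benefit is less than the cost.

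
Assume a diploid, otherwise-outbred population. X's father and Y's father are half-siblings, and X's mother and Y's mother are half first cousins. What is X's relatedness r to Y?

0.078125

Wright's path rule: contributions from independent ancestry routes add.
X and Y are related in two ways: half first cousins through their fathers (r = 1/16) and half second cousins through their mothers (r = 1/64).
r = 1/16 + 1/64 = 5/64 = 0.078125.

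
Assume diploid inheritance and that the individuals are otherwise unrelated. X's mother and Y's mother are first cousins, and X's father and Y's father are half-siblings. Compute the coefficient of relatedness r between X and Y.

Relatedness sums over independent paths through distinct common ancestors.
X and Y are related in two ways: second cousins through their mothers (r = 1/32) and half first cousins through their fathers (r = 1/16).
r = 1/32 + 1/16 = 0.09375.

0.09375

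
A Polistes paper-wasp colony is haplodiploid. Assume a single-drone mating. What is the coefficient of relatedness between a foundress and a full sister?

Haplodiploid full sisters inherit their father's entire haploid genome identically (contributing 1/2) and on average half of their mother's contribution (1/2 · 1/2 = 1/4); r = 1/2 + 1/4 = 3/4.

0.75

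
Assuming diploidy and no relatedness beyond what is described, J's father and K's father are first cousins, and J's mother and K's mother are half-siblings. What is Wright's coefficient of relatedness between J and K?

0.09375

Relatedness sums over independent paths through distinct common ancestors.
J and K are related in two ways: second cousins through their fathers (r = 1/32) and half first cousins through their mothers (r = 1/16).
r = 1/32 + 1/16 = 3/32 = 0.09375.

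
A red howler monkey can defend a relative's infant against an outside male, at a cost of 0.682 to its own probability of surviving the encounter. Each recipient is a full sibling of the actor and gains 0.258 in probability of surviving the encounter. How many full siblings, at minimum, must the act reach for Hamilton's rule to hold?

6

r to a full sibling = 1/2 (full sibs share both parents — two paths of length 2: r = 2·(1/2)^2 = 1/2).
Hamilton's rule: n·r·B > C  ⇒  n > C/(r·B) = 0.682/(0.5·0.258) = 5.287.
The smallest integer exceeding 5.287 is 6.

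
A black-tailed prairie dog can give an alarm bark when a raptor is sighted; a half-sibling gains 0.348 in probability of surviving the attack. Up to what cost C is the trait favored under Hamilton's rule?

0.087

r to a half-sibling = 1/4 (half-sibs share one parent — one path of length 2: r = (1/2)^2 = 1/4).
Hamilton's rule: n·r·B > C, so the trait is favored while C < n·r·B = 1·0.25·0.348 = 0.087.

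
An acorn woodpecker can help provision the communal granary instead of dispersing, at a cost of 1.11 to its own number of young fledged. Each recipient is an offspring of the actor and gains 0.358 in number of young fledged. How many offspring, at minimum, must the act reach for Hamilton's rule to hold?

7

r to an offspring = 0.5 (one parent–offspring link: r = (1/2)^1 = 1/2).
Hamilton's rule: n·r·B > C  ⇒  n > C/(r·B) = 1.11/(0.5·0.358) = 6.201.
The smallest integer exceeding 6.201 is 7.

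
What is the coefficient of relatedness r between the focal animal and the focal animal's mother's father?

Each parent–offspring link contributes a factor of 1/2, and independent paths through distinct common ancestors add.
Two parent–offspring links: r = (1/2)^2 = 1/4.

0.25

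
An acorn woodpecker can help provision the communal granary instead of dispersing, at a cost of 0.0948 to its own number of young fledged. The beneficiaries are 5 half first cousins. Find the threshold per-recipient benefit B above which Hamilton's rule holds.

r to a half first cousin = 1/16 (half first cousins share one grandparent — one path of length 4: r = (1/2)^4 = 1/16).
Hamilton's rule with n recipients of equal r: n·r·B > C, so B > C/(n·r) = 0.0948/(5·0.0625) = 0.3034.

0.3034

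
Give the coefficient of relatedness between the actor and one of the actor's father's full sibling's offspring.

Each parent–offspring link contributes a factor of 1/2, and independent paths through distinct common ancestors add.
First cousins share one grandparent pair — two paths of length 4: r = 2·(1/2)^4 = 1/8.

0.125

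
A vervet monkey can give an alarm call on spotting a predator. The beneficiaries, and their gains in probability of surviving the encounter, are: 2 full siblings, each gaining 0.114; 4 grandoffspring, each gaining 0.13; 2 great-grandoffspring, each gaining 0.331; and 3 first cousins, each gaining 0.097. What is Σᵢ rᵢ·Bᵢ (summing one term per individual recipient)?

r to a full sibling = 1/2 (full sibs share both parents — two paths of length 2: r = 2·(1/2)^2 = 1/2).
r to a grandoffspring = 1/4 (two parent–offspring links: r = (1/2)^2 = 1/4).
r to a great-grandoffspring = 1/8 (three parent–offspring links: r = (1/2)^3 = 1/8).
r to a first cousin = 0.125 (first cousins share one grandparent pair — two paths of length 4: r = 2·(1/2)^4 = 1/8).
Summing one r·B term per recipient: 2·0.5·0.114 + 4·0.25·0.13 + 2·0.125·0.331 + 3·0.125·0.097 = 0.363125.

0.363125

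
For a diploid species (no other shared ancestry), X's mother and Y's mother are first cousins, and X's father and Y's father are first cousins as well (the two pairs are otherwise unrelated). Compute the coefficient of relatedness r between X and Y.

Wright's path rule: contributions from independent ancestry routes add.
X and Y are related in two ways: second cousins through their mothers (r = 1/32) and second cousins through their fathers (r = 1/32).
r = 1/32 + 1/32 = 0.0625.

0.0625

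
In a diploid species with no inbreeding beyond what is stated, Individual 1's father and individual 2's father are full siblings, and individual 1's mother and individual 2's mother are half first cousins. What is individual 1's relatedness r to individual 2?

0.140625

Wright's path rule: contributions from independent ancestry routes add.
Individual 1 and individual 2 are related in two ways: first cousins through their fathers (r = 1/8) and half second cousins through their mothers (r = 1/64).
r = 1/8 + 1/64 = 0.140625.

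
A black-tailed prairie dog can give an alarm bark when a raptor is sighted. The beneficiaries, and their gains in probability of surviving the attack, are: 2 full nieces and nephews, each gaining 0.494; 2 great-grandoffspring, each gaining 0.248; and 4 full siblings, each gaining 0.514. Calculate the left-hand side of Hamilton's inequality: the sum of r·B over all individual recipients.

r to a full niece or nephew = 1/4 (full aunt/uncle↔niece/nephew: two paths of length 3 through the shared grandparent pair: r = 2·(1/2)^3 = 1/4).
r to a great-grandoffspring = 1/8 (three parent–offspring links: r = (1/2)^3 = 1/8).
r to a full sibling = 1/2 (full sibs share both parents — two paths of length 2: r = 2·(1/2)^2 = 1/2).
Summing one r·B term per recipient: 2·0.25·0.494 + 2·0.125·0.248 + 4·0.5·0.514 = 1.337.

1.337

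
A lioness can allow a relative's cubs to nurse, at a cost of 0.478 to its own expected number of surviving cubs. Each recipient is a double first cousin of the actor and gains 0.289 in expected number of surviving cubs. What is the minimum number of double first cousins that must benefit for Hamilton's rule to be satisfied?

7

r to a double first cousin = 0.25 (double first cousins share both grandparent pairs — four paths of length 4: r = 4·(1/2)^4 = 1/4).
Hamilton's rule: n·r·B > C  ⇒  n > C/(r·B) = 0.478/(0.25·0.289) = 6.616.
The smallest integer exceeding 6.616 is 7.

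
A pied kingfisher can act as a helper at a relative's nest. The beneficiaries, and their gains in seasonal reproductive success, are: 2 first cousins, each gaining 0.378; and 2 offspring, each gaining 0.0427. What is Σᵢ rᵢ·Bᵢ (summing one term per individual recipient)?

r to a first cousin = 1/8 (first cousins share one grandparent pair — two paths of length 4: r = 2·(1/2)^4 = 1/8).
r to an offspring = 1/2 (one parent–offspring link: r = (1/2)^1 = 1/2).
Summing one r·B term per recipient: 2·0.125·0.378 + 2·0.5·0.0427 = 0.1372.

0.1372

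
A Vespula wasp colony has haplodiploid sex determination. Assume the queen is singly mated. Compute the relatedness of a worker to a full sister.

Haplodiploid full sisters inherit their father's entire haploid genome identically (contributing 1/2) and on average half of their mother's contribution (1/2 · 1/2 = 1/4); r = 1/2 + 1/4 = 3/4.

0.75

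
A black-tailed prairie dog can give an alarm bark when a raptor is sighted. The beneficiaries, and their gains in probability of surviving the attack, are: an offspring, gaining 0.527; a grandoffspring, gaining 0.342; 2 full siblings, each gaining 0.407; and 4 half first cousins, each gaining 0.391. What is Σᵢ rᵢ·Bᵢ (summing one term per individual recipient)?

0.85375

r to an offspring = 0.5 (one parent–offspring link: r = (1/2)^1 = 1/2).
r to a grandoffspring = 0.25 (two parent–offspring links: r = (1/2)^2 = 1/4).
r to a full sibling = 1/2 (full sibs share both parents — two paths of length 2: r = 2·(1/2)^2 = 1/2).
r to a half first cousin = 1/16 (half first cousins share one grandparent — one path of length 4: r = (1/2)^4 = 1/16).
Summing one r·B term per recipient: 1·0.5·0.527 + 1·0.25·0.342 + 2·0.5·0.407 + 4·0.0625·0.391 = 0.85375.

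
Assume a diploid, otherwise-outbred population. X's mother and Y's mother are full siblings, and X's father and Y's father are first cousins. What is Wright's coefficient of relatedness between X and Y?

Independent pedigree routes through distinct common ancestors add.
X and Y are related in two ways: first cousins through their mothers (r = 1/8) and second cousins through their fathers (r = 1/32).
r = 1/8 + 1/32 = 5/32 = 0.15625.

0.15625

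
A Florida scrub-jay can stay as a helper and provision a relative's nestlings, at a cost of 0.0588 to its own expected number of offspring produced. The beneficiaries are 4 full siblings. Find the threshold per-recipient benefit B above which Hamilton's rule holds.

r to a full sibling = 0.5 (full sibs share both parents — two paths of length 2: r = 2·(1/2)^2 = 1/2).
Hamilton's rule with n recipients of equal r: n·r·B > C, so B > C/(n·r) = 0.0588/(4·0.5) = 0.0294.

0.0294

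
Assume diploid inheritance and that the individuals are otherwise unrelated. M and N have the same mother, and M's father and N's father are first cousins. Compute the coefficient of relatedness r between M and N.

Independent pedigree routes through distinct common ancestors add.
M and N are related in two ways: half-sibs through their shared mother (r = 1/4) and second cousins through their fathers (r = 1/32).
r = 1/4 + 1/32 = 9/32 = 0.28125.

0.28125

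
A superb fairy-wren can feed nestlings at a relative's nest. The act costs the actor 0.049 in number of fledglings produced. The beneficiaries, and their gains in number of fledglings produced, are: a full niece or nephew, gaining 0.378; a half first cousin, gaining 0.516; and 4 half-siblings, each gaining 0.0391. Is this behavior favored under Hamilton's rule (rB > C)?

Yes

Hamilton's rule: the trait is favored when the sum of r·B over every recipient exceeds the actor's cost C.
r to a full niece or nephew = 1/4 (full aunt/uncle↔niece/nephew: two paths of length 3 through the shared grandparent pair: r = 2·(1/2)^3 = 1/4).
r to a half first cousin = 0.0625 (half first cousins share one grandparent — one path of length 4: r = (1/2)^4 = 1/16).
r to a half-sibling = 0.25 (half-sibs share one parent — one path of length 2: r = (1/2)^2 = 1/4).
Summing one r·B term per recipient: 1·0.25·0.378 + 1·0.0625·0.516 + 4·0.25·0.0391 = 0.16585.
0.16585 > 0.049: the indirect benefit exceeds the cost.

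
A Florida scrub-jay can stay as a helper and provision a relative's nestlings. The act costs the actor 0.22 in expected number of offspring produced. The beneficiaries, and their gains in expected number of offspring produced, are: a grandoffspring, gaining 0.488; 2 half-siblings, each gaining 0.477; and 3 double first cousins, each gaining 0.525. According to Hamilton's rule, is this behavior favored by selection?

Yes

Hamilton's rule: the trait is favored when the sum of r·B over every recipient exceeds the actor's cost C.
r to a grandoffspring = 1/4 (two parent–offspring links: r = (1/2)^2 = 1/4).
r to a half-sibling = 1/4 (half-sibs share one parent — one path of length 2: r = (1/2)^2 = 1/4).
r to a double first cousin = 1/4 (double first cousins share both grandparent pairs — four paths of length 4: r = 4·(1/2)^4 = 1/4).
Summing one r·B term per recipient: 1·0.25·0.488 + 2·0.25·0.477 + 3·0.25·0.525 = 0.75425.
0.75425 > 0.22: the indirect benefit exceeds the cost.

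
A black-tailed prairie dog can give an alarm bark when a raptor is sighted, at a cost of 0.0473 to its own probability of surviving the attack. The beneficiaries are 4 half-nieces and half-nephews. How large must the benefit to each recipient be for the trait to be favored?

0.0946

r to a half-niece or half-nephew = 1/8 (half-aunt/uncle↔niece/nephew: one path of length 3: r = (1/2)^3 = 1/8).
Hamilton's rule with n recipients of equal r: n·r·B > C, so B > C/(n·r) = 0.0473/(4·0.125) = 0.0946.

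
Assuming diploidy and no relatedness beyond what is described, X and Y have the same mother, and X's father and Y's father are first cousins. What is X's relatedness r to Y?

With two independent routes of shared ancestry, r is the sum of the two contributions.
X and Y are related in two ways: half-sibs through their shared mother (r = 1/4) and second cousins through their fathers (r = 1/32).
r = 1/4 + 1/32 = 0.28125.

0.28125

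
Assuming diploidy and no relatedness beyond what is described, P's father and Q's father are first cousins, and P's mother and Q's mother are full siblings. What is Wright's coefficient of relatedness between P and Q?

Wright's path rule: contributions from independent ancestry routes add.
P and Q are related in two ways: second cousins through their fathers (r = 1/32) and first cousins through their mothers (r = 1/8).
r = 1/32 + 1/8 = 0.15625.

0.15625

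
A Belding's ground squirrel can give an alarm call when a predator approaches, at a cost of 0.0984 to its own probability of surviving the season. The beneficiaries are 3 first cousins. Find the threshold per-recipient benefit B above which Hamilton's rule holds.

r to a first cousin = 0.125 (first cousins share one grandparent pair — two paths of length 4: r = 2·(1/2)^4 = 1/8).
Hamilton's rule with n recipients of equal r: n·r·B > C, so B > C/(n·r) = 0.0984/(3·0.125) = 0.2624.

0.2624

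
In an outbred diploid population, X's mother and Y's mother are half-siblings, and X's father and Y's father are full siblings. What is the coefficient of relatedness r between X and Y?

0.1875

With two independent routes of shared ancestry, r is the sum of the two contributions.
X and Y are related in two ways: half first cousins through their mothers (r = 1/16) and first cousins through their fathers (r = 1/8).
r = 1/16 + 1/8 = 3/16 = 0.1875.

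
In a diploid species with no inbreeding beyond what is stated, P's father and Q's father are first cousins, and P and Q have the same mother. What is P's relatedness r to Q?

0.28125

Wright's path rule: contributions from independent ancestry routes add.
P and Q are related in two ways: second cousins through their fathers (r = 1/32) and half-sibs through their shared mother (r = 1/4).
r = 1/32 + 1/4 = 9/32 = 0.28125.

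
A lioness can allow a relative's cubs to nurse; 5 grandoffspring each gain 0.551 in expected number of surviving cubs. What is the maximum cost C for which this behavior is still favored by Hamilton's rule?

0.68875

r to a grandoffspring = 1/4 (two parent–offspring links: r = (1/2)^2 = 1/4).
Hamilton's rule: n·r·B > C, so the trait is favored while C < n·r·B = 5·0.25·0.551 = 0.68875.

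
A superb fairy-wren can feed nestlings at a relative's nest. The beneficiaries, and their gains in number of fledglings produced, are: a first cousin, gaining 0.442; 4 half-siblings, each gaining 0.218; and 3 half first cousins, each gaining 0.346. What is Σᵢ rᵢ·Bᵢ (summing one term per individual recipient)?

0.338125

r to a first cousin = 0.125 (first cousins share one grandparent pair — two paths of length 4: r = 2·(1/2)^4 = 1/8).
r to a half-sibling = 0.25 (half-sibs share one parent — one path of length 2: r = (1/2)^2 = 1/4).
r to a half first cousin = 1/16 (half first cousins share one grandparent — one path of length 4: r = (1/2)^4 = 1/16).
Summing one r·B term per recipient: 1·0.125·0.442 + 4·0.25·0.218 + 3·0.0625·0.346 = 0.338125.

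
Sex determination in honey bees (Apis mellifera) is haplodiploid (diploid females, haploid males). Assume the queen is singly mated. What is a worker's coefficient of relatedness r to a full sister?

0.75

Haplodiploid full sisters inherit their father's entire haploid genome identically (contributing 1/2) and on average half of their mother's contribution (1/2 · 1/2 = 1/4); r = 1/2 + 1/4 = 3/4.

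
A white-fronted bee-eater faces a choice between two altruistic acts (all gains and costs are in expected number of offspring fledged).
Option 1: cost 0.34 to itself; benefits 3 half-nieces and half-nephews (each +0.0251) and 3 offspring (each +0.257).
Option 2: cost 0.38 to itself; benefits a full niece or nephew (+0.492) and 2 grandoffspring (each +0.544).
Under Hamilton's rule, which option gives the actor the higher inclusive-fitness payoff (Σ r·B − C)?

Option 1: r to a half-niece or half-nephew = 0.125.
Option 1: r to an offspring = 0.5.
Option 1: Σ r·B − C = (3·0.125·0.0251 + 3·0.5·0.257) − 0.34 = 0.0549125.
Option 2: r to a full niece or nephew = 0.25.
Option 2: r to a grandoffspring = 0.25.
Option 2: Σ r·B − C = (1·0.25·0.492 + 2·0.25·0.544) − 0.38 = 0.015.
Option 1 has the higher net inclusive-fitness payoff.

Option 1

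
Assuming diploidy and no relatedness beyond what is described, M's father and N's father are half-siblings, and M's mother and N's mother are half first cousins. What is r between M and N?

0.078125

Independent pedigree routes through distinct common ancestors add.
M and N are related in two ways: half first cousins through their fathers (r = 1/16) and half second cousins through their mothers (r = 1/64).
r = 1/16 + 1/64 = 0.078125.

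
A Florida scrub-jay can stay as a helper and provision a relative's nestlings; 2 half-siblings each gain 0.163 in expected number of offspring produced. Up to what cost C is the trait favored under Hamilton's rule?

0.0815

r to a half-sibling = 0.25 (half-sibs share one parent — one path of length 2: r = (1/2)^2 = 1/4).
Hamilton's rule: n·r·B > C, so the trait is favored while C < n·r·B = 2·0.25·0.163 = 0.0815.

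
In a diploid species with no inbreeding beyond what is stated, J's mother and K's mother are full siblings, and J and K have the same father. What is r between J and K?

Wright's path rule: contributions from independent ancestry routes add.
J and K are related in two ways: first cousins through their mothers (r = 1/8) and half-sibs through their shared father (r = 1/4).
r = 1/8 + 1/4 = 0.375.

0.375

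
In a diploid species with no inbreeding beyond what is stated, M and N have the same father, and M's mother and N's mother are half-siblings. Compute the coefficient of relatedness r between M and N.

With two independent routes of shared ancestry, r is the sum of the two contributions.
M and N are related in two ways: half-sibs through their shared father (r = 1/4) and half first cousins through their mothers (r = 1/16).
r = 1/4 + 1/16 = 0.3125.

0.3125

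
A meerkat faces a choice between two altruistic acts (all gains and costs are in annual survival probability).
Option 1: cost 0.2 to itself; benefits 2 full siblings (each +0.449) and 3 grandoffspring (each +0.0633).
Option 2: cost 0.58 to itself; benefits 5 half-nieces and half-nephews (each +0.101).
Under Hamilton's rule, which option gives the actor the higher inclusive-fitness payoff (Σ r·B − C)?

Option 1: r to a full sibling = 0.5.
Option 1: r to a grandoffspring = 0.25.
Option 1: Σ r·B − C = (2·0.5·0.449 + 3·0.25·0.0633) − 0.2 = 0.296475.
Option 2: r to a half-niece or half-nephew = 0.125.
Option 2: Σ r·B − C = (5·0.125·0.101) − 0.58 = -0.516875.
Option 1 has the higher net inclusive-fitness payoff.

Option 1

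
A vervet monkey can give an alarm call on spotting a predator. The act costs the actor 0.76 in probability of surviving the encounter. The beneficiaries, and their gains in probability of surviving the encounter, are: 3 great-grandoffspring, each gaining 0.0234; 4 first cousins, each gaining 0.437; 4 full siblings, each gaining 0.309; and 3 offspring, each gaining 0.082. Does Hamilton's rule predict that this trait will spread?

Hamilton's rule: the trait is favored when the sum of r·B over every recipient exceeds the actor's cost C.
r to a great-grandoffspring = 0.125 (three parent–offspring links: r = (1/2)^3 = 1/8).
r to a first cousin = 1/8 (first cousins share one grandparent pair — two paths of length 4: r = 2·(1/2)^4 = 1/8).
r to a full sibling = 0.5 (full sibs share both parents — two paths of length 2: r = 2·(1/2)^2 = 1/2).
r to an offspring = 0.5 (one parent–offspring link: r = (1/2)^1 = 1/2).
Summing one r·B term per recipient: 3·0.125·0.0234 + 4·0.125·0.437 + 4·0.5·0.309 + 3·0.5·0.082 = 0.968275.
0.968275 > 0.76: the indirect benefit exceeds the cost.

Yes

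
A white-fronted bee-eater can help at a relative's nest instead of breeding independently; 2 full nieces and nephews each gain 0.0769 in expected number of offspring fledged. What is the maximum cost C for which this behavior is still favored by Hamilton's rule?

r to a full niece or nephew = 0.25 (full aunt/uncle↔niece/nephew: two paths of length 3 through the shared grandparent pair: r = 2·(1/2)^3 = 1/4).
Hamilton's rule: n·r·B > C, so the trait is favored while C < n·r·B = 2·0.25·0.0769 = 0.03845.

0.03845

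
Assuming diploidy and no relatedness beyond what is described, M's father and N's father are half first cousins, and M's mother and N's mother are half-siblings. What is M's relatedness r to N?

With two independent routes of shared ancestry, r is the sum of the two contributions.
M and N are related in two ways: half second cousins through their fathers (r = 1/64) and half first cousins through their mothers (r = 1/16).
r = 1/64 + 1/16 = 0.078125.

0.078125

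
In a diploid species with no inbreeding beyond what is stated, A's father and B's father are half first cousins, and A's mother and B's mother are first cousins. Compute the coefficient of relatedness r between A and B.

Wright's path rule: contributions from independent ancestry routes add.
A and B are related in two ways: half second cousins through their fathers (r = 1/64) and second cousins through their mothers (r = 1/32).
r = 1/64 + 1/32 = 3/64 = 0.046875.

0.046875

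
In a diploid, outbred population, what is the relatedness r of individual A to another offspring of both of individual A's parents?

0.5

Each parent–offspring link contributes a factor of 1/2, and independent paths through distinct common ancestors add.
Full sibs share both parents — two paths of length 2: r = 2·(1/2)^2 = 1/2.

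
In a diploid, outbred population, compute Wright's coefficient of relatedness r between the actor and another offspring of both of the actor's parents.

Each parent–offspring link contributes a factor of 1/2, and independent paths through distinct common ancestors add.
Full sibs share both parents — two paths of length 2: r = 2·(1/2)^2 = 1/2.

0.5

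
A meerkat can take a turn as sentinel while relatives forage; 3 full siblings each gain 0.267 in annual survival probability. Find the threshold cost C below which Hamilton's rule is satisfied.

r to a full sibling = 1/2 (full sibs share both parents — two paths of length 2: r = 2·(1/2)^2 = 1/2).
Hamilton's rule: n·r·B > C, so the trait is favored while C < n·r·B = 3·0.5·0.267 = 0.4005.

0.4005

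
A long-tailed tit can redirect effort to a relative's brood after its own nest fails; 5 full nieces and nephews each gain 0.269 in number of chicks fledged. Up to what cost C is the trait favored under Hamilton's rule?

0.33625

r to a full niece or nephew = 0.25 (full aunt/uncle↔niece/nephew: two paths of length 3 through the shared grandparent pair: r = 2·(1/2)^3 = 1/4).
Hamilton's rule: n·r·B > C, so the trait is favored while C < n·r·B = 5·0.25·0.269 = 0.33625.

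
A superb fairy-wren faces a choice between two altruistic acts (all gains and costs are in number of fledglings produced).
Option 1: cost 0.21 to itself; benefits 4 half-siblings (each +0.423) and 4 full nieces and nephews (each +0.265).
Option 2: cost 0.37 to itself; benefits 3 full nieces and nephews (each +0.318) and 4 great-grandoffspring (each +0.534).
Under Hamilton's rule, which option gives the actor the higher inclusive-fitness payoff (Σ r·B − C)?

Option 1

Option 1: r to a half-sibling = 0.25.
Option 1: r to a full niece or nephew = 0.25.
Option 1: Σ r·B − C = (4·0.25·0.423 + 4·0.25·0.265) − 0.21 = 0.478.
Option 2: r to a full niece or nephew = 0.25.
Option 2: r to a great-grandoffspring = 0.125.
Option 2: Σ r·B − C = (3·0.25·0.318 + 4·0.125·0.534) − 0.37 = 0.1355.
Option 1 has the higher net inclusive-fitness payoff.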